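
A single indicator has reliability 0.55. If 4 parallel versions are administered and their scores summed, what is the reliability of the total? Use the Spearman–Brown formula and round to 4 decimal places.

0.8302

ρ_k = kρ / (1 + (k−1)ρ) = 4·0.55 / (1 + 3·0.55) = 2.200 / 2.650 = 0.8302.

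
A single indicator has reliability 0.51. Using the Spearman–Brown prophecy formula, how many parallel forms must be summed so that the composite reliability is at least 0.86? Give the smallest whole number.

6

k ≥ ρ*(1−ρ₁)/(ρ₁(1−ρ*)) = 0.86·0.49 / (0.51·0.14) = 5.902.
Smallest integer k = 6.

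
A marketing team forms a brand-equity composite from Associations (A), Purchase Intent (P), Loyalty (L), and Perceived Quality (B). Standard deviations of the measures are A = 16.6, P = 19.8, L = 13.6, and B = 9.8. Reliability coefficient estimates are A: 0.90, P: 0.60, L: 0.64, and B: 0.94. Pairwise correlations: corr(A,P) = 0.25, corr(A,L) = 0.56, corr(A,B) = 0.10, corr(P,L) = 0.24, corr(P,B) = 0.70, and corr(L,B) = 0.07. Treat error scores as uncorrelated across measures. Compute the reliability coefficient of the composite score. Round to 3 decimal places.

Var(A+P+L+B) = 16.6² + 19.8² + 13.6² + 9.8² + 2·[16.6·19.8·0.25 + 16.6·13.6·0.56 + 16.6·9.8·0.10 + 19.8·13.6·0.24 + 19.8·9.8·0.70 + 13.6·9.8·0.07] = 948.6 + 869.297 = 1817.9.
Because errors are independent across components, Cov(Tᵢ,Tⱼ) = Cov(Xᵢ,Xⱼ); the off-diagonal part of the true-score variance is the same as above.
True-score variance = [16.6²·0.90 + 19.8²·0.60 + 13.6²·0.64 + 9.8²·0.94] + 869.297 = 691.88 + 869.297 = 1561.18.
Reliability = 1561.18 / 1817.9 = 0.859.

0.859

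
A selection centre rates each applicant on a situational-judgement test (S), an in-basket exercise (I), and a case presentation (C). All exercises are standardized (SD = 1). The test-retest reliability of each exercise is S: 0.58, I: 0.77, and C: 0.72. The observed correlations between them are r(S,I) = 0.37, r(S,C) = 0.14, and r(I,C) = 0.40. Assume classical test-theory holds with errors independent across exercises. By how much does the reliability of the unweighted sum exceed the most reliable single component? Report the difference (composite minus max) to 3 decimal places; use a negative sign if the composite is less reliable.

0.037

Var(sum) = 3 + 1.82 = 4.82; true-score variance = 2.07 + 1.82 = 3.89; composite reliability = 0.8071.
Max component reliability = 0.7700.
Difference = 0.8071 − 0.7700 = 0.037.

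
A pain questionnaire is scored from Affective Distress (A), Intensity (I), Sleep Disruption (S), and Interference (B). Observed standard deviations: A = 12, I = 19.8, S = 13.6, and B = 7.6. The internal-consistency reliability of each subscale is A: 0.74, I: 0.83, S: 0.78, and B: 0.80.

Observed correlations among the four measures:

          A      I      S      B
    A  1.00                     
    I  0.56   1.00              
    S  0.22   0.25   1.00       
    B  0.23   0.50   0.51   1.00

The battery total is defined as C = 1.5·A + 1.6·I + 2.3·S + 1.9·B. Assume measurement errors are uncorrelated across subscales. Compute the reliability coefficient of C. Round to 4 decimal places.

0.8963

Var(C) = 1.5²·12² + 1.6²·19.8² + 2.3²·13.6² + 1.9²·7.6² + 2·[2.4·12·19.8·0.56 + 3.45·12·13.6·0.22 + 2.85·12·7.6·0.23 + 3.68·19.8·13.6·0.25 + 3.04·19.8·7.6·0.50 + 4.37·13.6·7.6·0.51] = 2514.57 + 2419.62 = 4934.2.
Under uncorrelated errors the observed covariances equal the true-score covariances, so only the own-variance terms attenuate.
True-score variance = [1.5²·12²·0.74 + 1.6²·19.8²·0.83 + 2.3²·13.6²·0.78 + 1.9²·7.6²·0.80] + 2419.62 = 2002.76 + 2419.62 = 4422.38.
Reliability = 4422.38 / 4934.2 = 0.8963.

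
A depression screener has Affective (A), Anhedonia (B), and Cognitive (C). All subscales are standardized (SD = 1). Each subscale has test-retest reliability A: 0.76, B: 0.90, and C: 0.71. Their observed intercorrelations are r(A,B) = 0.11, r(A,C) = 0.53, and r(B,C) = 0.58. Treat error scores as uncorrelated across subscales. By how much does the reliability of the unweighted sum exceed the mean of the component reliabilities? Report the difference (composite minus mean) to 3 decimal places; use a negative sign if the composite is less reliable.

Var(sum) = 3 + 2.44 = 5.44; true-score variance = 2.37 + 2.44 = 4.81; composite reliability = 0.8842.
Mean component reliability = 0.7900.
Difference = 0.8842 − 0.7900 = 0.094.

0.094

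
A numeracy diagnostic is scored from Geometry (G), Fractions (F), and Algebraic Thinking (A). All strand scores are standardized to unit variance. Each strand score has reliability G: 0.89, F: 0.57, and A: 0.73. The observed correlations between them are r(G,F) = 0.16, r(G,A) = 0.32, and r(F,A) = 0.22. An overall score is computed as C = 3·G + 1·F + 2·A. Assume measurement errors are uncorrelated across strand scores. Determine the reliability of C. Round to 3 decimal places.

0.873

Var(C) = 3² + 1 + 2² + 2·[3·0.16 + 6·0.32 + 2·0.22] = 14 + 5.68 = 19.68.
Under uncorrelated errors the observed covariances equal the true-score covariances, so only the own-variance terms attenuate.
True-score variance = [3²·0.89 + 0.57 + 2²·0.73] + 5.68 = 11.5 + 5.68 = 17.18.
Reliability = 17.18 / 19.68 = 0.873.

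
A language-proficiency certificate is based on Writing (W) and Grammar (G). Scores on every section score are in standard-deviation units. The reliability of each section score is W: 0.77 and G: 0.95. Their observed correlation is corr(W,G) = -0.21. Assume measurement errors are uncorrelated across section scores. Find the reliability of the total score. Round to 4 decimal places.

0.8228

Var(W+G) = 2 + 2·[(-0.21)] = 2 − 0.42 = 1.58.
With uncorrelated errors the cross-covariances are all true-score covariance, so they carry over unchanged; only the diagonal terms shrink to ρᵢσᵢ².
True-score variance = [0.77 + 0.95] − 0.42 = 1.72 − 0.42 = 1.3.
Reliability = 1.3 / 1.58 = 0.8228.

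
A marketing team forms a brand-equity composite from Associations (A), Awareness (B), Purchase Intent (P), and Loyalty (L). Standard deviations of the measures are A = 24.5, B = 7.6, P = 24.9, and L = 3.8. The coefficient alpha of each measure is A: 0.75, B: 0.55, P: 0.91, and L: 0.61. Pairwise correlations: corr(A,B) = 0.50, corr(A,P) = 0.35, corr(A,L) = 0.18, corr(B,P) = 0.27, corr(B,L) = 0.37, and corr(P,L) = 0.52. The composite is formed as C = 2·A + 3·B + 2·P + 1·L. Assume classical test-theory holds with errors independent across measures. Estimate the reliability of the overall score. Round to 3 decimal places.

Var(C) = 2²·24.5² + 3²·7.6² + 2²·24.9² + 3.8² + 2·[6·24.5·7.6·0.50 + 4·24.5·24.9·0.35 + 2·24.5·3.8·0.18 + 6·7.6·24.9·0.27 + 3·7.6·3.8·0.37 + 2·24.9·3.8·0.52] = 5415.32 + 3766.43 = 9181.75.
Because errors are independent across components, Cov(Tᵢ,Tⱼ) = Cov(Xᵢ,Xⱼ); the off-diagonal part of the true-score variance is the same as above.
True-score variance = [2²·24.5²·0.75 + 3²·7.6²·0.55 + 2²·24.9²·0.91 + 3.8²·0.61] + 3766.43 = 4352.31 + 3766.43 = 8118.74.
Reliability = 8118.74 / 9181.75 = 0.884.

0.884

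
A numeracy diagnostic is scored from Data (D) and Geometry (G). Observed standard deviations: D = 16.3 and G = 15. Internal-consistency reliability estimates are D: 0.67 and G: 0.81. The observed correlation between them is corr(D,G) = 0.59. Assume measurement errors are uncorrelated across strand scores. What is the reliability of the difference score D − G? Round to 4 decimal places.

Var(D−G) = 16.3² + 15² − 2·16.3·15·0.59 = 490.69 − 288.51 = 202.18.
Because errors are independent across components, Cov(Tᵢ,Tⱼ) = Cov(Xᵢ,Xⱼ); the off-diagonal part of the true-score variance is the same as above.
True-score variance = [16.3²·0.67 + 15²·0.81] − 288.51 = 360.262 − 288.51 = 71.7523.
Reliability = 71.7523 / 202.18 = 0.3549.

0.3549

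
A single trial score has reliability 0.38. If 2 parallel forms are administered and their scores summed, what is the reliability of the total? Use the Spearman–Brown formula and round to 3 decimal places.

0.551

ρ_k = kρ / (1 + (k−1)ρ) = 2·0.38 / (1 + 1·0.38) = 0.760 / 1.380 = 0.551.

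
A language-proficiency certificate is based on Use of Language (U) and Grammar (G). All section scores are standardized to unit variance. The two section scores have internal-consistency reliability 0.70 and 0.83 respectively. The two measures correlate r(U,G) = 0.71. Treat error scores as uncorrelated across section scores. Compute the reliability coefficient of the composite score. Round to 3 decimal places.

Var(U+G) = 2 + 2·[0.71] = 2 + 1.42 = 3.42.
Because errors are independent across components, Cov(Tᵢ,Tⱼ) = Cov(Xᵢ,Xⱼ); the off-diagonal part of the true-score variance is the same as above.
True-score variance = [0.70 + 0.83] + 1.42 = 1.53 + 1.42 = 2.95.
Reliability = 2.95 / 3.42 = 0.863.

0.863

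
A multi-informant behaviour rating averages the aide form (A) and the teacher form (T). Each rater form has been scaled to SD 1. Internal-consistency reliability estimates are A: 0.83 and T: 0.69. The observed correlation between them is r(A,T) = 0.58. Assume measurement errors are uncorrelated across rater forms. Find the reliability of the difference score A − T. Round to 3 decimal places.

0.429

Var(A−T) = 1 + 1 − 2·0.58 = 2 − 1.16 = 0.84.
Because errors are independent across components, Cov(Tᵢ,Tⱼ) = Cov(Xᵢ,Xⱼ); the off-diagonal part of the true-score variance is the same as above.
True-score variance = [0.83 + 0.69] − 1.16 = 1.52 − 1.16 = 0.36.
Reliability = 0.36 / 0.84 = 0.429.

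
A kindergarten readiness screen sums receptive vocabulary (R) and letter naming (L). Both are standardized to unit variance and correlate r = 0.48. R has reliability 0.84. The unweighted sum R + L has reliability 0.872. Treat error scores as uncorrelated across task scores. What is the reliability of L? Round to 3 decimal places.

Var(R+L) = 2 + 2·0.48 = 2.960.
True-score variance = ρ_R + ρ_L + 2·0.48, so 0.872 = (0.84 + ρ_L + 0.96) / 2.960.
ρ_L = 0.872·2.960 − 0.84 − 0.96 = 0.781.

0.781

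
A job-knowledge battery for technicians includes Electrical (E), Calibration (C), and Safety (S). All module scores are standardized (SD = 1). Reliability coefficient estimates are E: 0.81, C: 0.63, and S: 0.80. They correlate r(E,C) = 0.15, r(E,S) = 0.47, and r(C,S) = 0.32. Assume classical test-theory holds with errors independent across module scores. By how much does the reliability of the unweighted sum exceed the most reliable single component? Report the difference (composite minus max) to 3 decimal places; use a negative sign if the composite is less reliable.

Var(sum) = 3 + 1.88 = 4.88; true-score variance = 2.24 + 1.88 = 4.12; composite reliability = 0.8443.
Max component reliability = 0.8100.
Difference = 0.8443 − 0.8100 = 0.034.

0.034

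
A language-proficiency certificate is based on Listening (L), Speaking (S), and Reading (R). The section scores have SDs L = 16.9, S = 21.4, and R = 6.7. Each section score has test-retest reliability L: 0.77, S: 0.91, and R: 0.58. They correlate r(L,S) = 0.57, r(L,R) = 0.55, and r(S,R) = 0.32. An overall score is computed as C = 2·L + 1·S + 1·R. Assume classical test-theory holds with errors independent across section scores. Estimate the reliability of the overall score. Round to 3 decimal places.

0.885

Var(C) = 2²·16.9² + 21.4² + 6.7² + 2·[2·16.9·21.4·0.57 + 2·16.9·6.7·0.55 + 21.4·6.7·0.32] = 1645.29 + 1165.45 = 2810.74.
With uncorrelated errors the cross-covariances are all true-score covariance, so they carry over unchanged; only the diagonal terms shrink to ρᵢσᵢ².
True-score variance = [2²·16.9²·0.77 + 21.4²·0.91 + 6.7²·0.58] + 1165.45 = 1322.46 + 1165.45 = 2487.91.
Reliability = 2487.91 / 2810.74 = 0.885.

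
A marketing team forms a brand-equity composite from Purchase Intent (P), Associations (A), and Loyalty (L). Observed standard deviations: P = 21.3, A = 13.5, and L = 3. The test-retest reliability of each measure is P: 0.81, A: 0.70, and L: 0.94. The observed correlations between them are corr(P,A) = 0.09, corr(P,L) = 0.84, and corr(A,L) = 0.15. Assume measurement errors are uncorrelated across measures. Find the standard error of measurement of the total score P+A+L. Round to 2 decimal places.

11.89

Var(total) = 644.94 + 171.261 = 816.201.
True-score variance = 503.524 + 171.261 = 674.785, so reliability = 0.8267.
Error variance = 816.201 − 674.785 = 141.416; SEM = √141.416 = 11.89.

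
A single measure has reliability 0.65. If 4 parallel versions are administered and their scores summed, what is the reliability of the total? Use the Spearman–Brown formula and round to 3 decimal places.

0.881

ρ_k = kρ / (1 + (k−1)ρ) = 4·0.65 / (1 + 3·0.65) = 2.600 / 2.950 = 0.881.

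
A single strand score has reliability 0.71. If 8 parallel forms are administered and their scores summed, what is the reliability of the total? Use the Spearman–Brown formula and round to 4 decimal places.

0.9514

ρ_k = kρ / (1 + (k−1)ρ) = 8·0.71 / (1 + 7·0.71) = 5.680 / 5.970 = 0.9514.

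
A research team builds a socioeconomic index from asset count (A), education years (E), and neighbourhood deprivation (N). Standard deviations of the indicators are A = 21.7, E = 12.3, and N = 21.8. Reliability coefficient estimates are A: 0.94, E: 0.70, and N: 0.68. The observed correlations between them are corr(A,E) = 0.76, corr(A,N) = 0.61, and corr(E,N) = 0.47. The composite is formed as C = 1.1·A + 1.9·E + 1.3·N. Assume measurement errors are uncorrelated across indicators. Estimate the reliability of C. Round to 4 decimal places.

Var(C) = 1.1²·21.7² + 1.9²·12.3² + 1.3²·21.8² + 2·[2.09·21.7·12.3·0.76 + 1.43·21.7·21.8·0.61 + 2.47·12.3·21.8·0.47] = 1919.09 + 2295.79 = 4214.88.
Under uncorrelated errors the observed covariances equal the true-score covariances, so only the own-variance terms attenuate.
True-score variance = [1.1²·21.7²·0.94 + 1.9²·12.3²·0.70 + 1.3²·21.8²·0.68] + 2295.79 = 1464.05 + 2295.79 = 3759.83.
Reliability = 3759.83 / 4214.88 = 0.8920.

0.8920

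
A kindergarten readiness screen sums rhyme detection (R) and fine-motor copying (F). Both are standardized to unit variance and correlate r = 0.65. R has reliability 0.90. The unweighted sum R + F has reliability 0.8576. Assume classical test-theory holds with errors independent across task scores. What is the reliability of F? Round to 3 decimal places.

0.630

Var(R+F) = 2 + 2·0.65 = 3.300.
True-score variance = ρ_R + ρ_F + 2·0.65, so 0.8576 = (0.90 + ρ_F + 1.30) / 3.300.
ρ_F = 0.8576·3.300 − 0.90 − 1.30 = 0.630.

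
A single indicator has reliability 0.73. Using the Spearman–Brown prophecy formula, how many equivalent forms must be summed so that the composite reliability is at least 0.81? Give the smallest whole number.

2

k ≥ ρ*(1−ρ₁)/(ρ₁(1−ρ*)) = 0.81·0.27 / (0.73·0.19) = 1.577.
Smallest integer k = 2.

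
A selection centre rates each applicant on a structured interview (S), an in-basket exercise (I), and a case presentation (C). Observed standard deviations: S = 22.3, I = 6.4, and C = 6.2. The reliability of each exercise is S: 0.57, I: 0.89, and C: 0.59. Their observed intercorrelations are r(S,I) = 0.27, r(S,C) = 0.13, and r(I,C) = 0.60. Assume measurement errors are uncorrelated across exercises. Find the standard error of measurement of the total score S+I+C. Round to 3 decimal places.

15.300

Var(total) = 576.69 + 160.632 = 737.322.
True-score variance = 342.589 + 160.632 = 503.222, so reliability = 0.6825.
Error variance = 737.322 − 503.222 = 234.101; SEM = √234.101 = 15.300.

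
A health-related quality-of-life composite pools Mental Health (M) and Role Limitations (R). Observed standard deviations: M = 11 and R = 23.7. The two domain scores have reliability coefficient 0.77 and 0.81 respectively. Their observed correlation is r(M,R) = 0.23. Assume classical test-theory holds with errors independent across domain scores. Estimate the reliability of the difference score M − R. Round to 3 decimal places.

Var(M−R) = 11² + 23.7² − 2·11·23.7·0.23 = 682.69 − 119.922 = 562.768.
Under uncorrelated errors the observed covariances equal the true-score covariances, so only the own-variance terms attenuate.
True-score variance = [11²·0.77 + 23.7²·0.81] − 119.922 = 548.139 − 119.922 = 428.217.
Reliability = 428.217 / 562.768 = 0.761.

0.761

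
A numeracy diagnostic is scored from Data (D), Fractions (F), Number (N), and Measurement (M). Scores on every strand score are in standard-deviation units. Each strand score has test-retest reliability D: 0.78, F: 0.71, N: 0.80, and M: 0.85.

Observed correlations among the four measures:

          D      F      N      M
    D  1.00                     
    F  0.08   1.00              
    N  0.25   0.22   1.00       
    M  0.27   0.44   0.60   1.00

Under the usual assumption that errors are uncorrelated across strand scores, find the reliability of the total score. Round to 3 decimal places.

Var(D+F+N+M) = 4 + 2·[0.08 + 0.25 + 0.27 + 0.22 + 0.44 + 0.60] = 4 + 3.72 = 7.72.
With uncorrelated errors the cross-covariances are all true-score covariance, so they carry over unchanged; only the diagonal terms shrink to ρᵢσᵢ².
True-score variance = [0.78 + 0.71 + 0.80 + 0.85] + 3.72 = 3.14 + 3.72 = 6.86.
Reliability = 6.86 / 7.72 = 0.889.

0.889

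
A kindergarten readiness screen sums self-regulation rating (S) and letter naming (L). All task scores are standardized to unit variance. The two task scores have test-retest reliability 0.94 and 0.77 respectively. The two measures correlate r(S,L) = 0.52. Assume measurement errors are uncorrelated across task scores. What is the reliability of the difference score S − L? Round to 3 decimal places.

0.698

Var(S−L) = 1 + 1 − 2·0.52 = 2 − 1.04 = 0.96.
Under uncorrelated errors the observed covariances equal the true-score covariances, so only the own-variance terms attenuate.
True-score variance = [0.94 + 0.77] − 1.04 = 1.71 − 1.04 = 0.67.
Reliability = 0.67 / 0.96 = 0.698.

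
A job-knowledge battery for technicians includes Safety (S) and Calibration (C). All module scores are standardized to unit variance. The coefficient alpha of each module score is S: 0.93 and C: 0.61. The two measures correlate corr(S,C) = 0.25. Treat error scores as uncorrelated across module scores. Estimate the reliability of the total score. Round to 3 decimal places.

0.816

Var(S+C) = 2 + 2·[0.25] = 2 + 0.5 = 2.5.
Under uncorrelated errors the observed covariances equal the true-score covariances, so only the own-variance terms attenuate.
True-score variance = [0.93 + 0.61] + 0.5 = 1.54 + 0.5 = 2.04.
Reliability = 2.04 / 2.5 = 0.816.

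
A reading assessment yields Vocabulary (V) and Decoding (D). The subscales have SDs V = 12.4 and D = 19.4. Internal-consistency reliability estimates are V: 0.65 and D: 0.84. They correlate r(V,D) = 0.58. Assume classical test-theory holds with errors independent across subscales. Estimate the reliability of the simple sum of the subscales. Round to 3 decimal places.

0.859

Var(V+D) = 12.4² + 19.4² + 2·[12.4·19.4·0.58] = 530.12 + 279.05 = 809.17.
Because errors are independent across components, Cov(Tᵢ,Tⱼ) = Cov(Xᵢ,Xⱼ); the off-diagonal part of the true-score variance is the same as above.
True-score variance = [12.4²·0.65 + 19.4²·0.84] + 279.05 = 416.086 + 279.05 = 695.136.
Reliability = 695.136 / 809.17 = 0.859.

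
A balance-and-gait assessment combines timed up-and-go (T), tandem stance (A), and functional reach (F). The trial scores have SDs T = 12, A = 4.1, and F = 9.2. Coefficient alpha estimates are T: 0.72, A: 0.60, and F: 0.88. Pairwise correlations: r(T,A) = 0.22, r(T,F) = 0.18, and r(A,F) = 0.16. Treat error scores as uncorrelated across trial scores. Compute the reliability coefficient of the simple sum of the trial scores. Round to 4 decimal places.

0.8206

Var(T+A+F) = 12² + 4.1² + 9.2² + 2·[12·4.1·0.22 + 12·9.2·0.18 + 4.1·9.2·0.16] = 245.45 + 73.4624 = 318.912.
With uncorrelated errors the cross-covariances are all true-score covariance, so they carry over unchanged; only the diagonal terms shrink to ρᵢσᵢ².
True-score variance = [12²·0.72 + 4.1²·0.60 + 9.2²·0.88] + 73.4624 = 188.249 + 73.4624 = 261.712.
Reliability = 261.712 / 318.912 = 0.8206.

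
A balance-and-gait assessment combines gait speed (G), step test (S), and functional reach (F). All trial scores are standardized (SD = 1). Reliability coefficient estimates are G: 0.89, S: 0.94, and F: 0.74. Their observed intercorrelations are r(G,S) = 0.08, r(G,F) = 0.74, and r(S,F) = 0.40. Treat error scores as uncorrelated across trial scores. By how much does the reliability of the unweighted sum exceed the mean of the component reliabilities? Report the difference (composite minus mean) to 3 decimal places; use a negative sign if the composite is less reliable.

Var(sum) = 3 + 2.44 = 5.44; true-score variance = 2.57 + 2.44 = 5.01; composite reliability = 0.9210.
Mean component reliability = 0.8567.
Difference = 0.9210 − 0.8567 = 0.064.

0.064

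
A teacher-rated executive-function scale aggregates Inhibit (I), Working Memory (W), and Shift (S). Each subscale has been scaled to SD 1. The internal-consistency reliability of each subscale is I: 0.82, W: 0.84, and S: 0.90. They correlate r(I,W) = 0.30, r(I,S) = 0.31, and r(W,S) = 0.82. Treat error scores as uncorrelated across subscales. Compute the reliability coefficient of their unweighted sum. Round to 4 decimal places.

Var(I+W+S) = 3 + 2·[0.30 + 0.31 + 0.82] = 3 + 2.86 = 5.86.
With uncorrelated errors the cross-covariances are all true-score covariance, so they carry over unchanged; only the diagonal terms shrink to ρᵢσᵢ².
True-score variance = [0.82 + 0.84 + 0.90] + 2.86 = 2.56 + 2.86 = 5.42.
Reliability = 5.42 / 5.86 = 0.9249.

0.9249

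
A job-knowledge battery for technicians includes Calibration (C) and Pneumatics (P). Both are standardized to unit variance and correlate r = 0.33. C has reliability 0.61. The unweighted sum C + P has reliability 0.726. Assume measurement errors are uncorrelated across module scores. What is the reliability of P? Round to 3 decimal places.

0.661

Var(C+P) = 2 + 2·0.33 = 2.660.
True-score variance = ρ_C + ρ_P + 2·0.33, so 0.726 = (0.61 + ρ_P + 0.66) / 2.660.
ρ_P = 0.726·2.660 − 0.61 − 0.66 = 0.661.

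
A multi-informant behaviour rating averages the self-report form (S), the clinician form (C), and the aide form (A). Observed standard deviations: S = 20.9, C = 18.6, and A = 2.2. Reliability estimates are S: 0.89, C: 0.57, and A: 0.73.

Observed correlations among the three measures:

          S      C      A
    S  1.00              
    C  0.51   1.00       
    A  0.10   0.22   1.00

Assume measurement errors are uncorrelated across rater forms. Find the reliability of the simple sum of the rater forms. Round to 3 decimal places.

Var(S+C+A) = 20.9² + 18.6² + 2.2² + 2·[20.9·18.6·0.51 + 20.9·2.2·0.10 + 18.6·2.2·0.22] = 787.61 + 423.716 = 1211.33.
Because errors are independent across components, Cov(Tᵢ,Tⱼ) = Cov(Xᵢ,Xⱼ); the off-diagonal part of the true-score variance is the same as above.
True-score variance = [20.9²·0.89 + 18.6²·0.57 + 2.2²·0.73] + 423.716 = 589.491 + 423.716 = 1013.21.
Reliability = 1013.21 / 1211.33 = 0.836.

0.836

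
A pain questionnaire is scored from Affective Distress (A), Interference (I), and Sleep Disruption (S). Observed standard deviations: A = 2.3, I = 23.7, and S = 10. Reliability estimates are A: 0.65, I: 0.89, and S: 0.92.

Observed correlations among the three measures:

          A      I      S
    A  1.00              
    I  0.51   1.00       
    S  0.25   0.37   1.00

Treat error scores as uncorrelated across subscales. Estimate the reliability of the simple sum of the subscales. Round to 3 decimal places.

0.921

Var(A+I+S) = 2.3² + 23.7² + 10² + 2·[2.3·23.7·0.51 + 2.3·10·0.25 + 23.7·10·0.37] = 666.98 + 242.48 = 909.46.
Under uncorrelated errors the observed covariances equal the true-score covariances, so only the own-variance terms attenuate.
True-score variance = [2.3²·0.65 + 23.7²·0.89 + 10²·0.92] + 242.48 = 595.343 + 242.48 = 837.823.
Reliability = 837.823 / 909.46 = 0.921.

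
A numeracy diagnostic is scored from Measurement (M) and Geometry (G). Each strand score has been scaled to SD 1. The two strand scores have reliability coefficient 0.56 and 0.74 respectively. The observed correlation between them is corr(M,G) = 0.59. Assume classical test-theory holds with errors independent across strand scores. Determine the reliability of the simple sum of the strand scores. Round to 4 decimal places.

Var(M+G) = 2 + 2·[0.59] = 2 + 1.18 = 3.18.
Under uncorrelated errors the observed covariances equal the true-score covariances, so only the own-variance terms attenuate.
True-score variance = [0.56 + 0.74] + 1.18 = 1.3 + 1.18 = 2.48.
Reliability = 2.48 / 3.18 = 0.7799.

0.7799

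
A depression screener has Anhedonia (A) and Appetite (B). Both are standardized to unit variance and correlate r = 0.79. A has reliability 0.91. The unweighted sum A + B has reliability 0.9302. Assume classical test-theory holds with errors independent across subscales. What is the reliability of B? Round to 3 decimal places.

0.840

Var(A+B) = 2 + 2·0.79 = 3.580.
True-score variance = ρ_A + ρ_B + 2·0.79, so 0.9302 = (0.91 + ρ_B + 1.58) / 3.580.
ρ_B = 0.9302·3.580 − 0.91 − 1.58 = 0.840.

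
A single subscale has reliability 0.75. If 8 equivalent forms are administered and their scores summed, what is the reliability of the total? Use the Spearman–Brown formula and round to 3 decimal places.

0.960

ρ_k = kρ / (1 + (k−1)ρ) = 8·0.75 / (1 + 7·0.75) = 6.000 / 6.250 = 0.960.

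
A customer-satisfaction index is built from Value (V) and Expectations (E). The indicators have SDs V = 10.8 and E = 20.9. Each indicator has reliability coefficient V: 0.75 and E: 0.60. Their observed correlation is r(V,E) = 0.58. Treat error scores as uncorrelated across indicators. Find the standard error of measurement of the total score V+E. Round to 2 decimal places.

14.28

Var(total) = 553.45 + 261.835 = 815.285.
True-score variance = 349.566 + 261.835 = 611.401, so reliability = 0.7499.
Error variance = 815.285 − 611.401 = 203.884; SEM = √203.884 = 14.28.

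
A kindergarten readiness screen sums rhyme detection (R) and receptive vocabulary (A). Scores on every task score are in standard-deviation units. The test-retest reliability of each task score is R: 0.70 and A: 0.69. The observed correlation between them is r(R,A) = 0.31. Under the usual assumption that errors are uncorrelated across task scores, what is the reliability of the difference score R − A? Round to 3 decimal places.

0.558

Var(R−A) = 1 + 1 − 2·0.31 = 2 − 0.62 = 1.38.
Because errors are independent across components, Cov(Tᵢ,Tⱼ) = Cov(Xᵢ,Xⱼ); the off-diagonal part of the true-score variance is the same as above.
True-score variance = [0.70 + 0.69] − 0.62 = 1.39 − 0.62 = 0.77.
Reliability = 0.77 / 1.38 = 0.558.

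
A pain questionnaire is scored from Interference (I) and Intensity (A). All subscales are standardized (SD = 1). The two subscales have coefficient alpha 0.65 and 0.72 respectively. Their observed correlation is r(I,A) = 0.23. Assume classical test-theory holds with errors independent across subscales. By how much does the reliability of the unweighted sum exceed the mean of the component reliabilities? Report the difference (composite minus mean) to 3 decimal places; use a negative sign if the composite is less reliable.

0.059

Var(sum) = 2 + 0.46 = 2.46; true-score variance = 1.37 + 0.46 = 1.83; composite reliability = 0.7439.
Mean component reliability = 0.6850.
Difference = 0.7439 − 0.6850 = 0.059.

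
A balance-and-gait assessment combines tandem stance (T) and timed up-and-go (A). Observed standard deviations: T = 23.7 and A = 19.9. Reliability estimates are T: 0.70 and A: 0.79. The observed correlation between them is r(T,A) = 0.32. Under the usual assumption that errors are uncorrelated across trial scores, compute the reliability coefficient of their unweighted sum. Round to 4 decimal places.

0.8002

Var(T+A) = 23.7² + 19.9² + 2·[23.7·19.9·0.32] = 957.7 + 301.843 = 1259.54.
Under uncorrelated errors the observed covariances equal the true-score covariances, so only the own-variance terms attenuate.
True-score variance = [23.7²·0.70 + 19.9²·0.79] + 301.843 = 706.031 + 301.843 = 1007.87.
Reliability = 1007.87 / 1259.54 = 0.8002.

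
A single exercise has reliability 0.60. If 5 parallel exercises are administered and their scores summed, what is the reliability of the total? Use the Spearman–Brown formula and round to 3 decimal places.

0.882

ρ_k = kρ / (1 + (k−1)ρ) = 5·0.60 / (1 + 4·0.60) = 3.000 / 3.400 = 0.882.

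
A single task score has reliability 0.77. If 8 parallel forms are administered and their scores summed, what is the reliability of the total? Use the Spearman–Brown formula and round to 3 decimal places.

0.964

ρ_k = kρ / (1 + (k−1)ρ) = 8·0.77 / (1 + 7·0.77) = 6.160 / 6.390 = 0.964.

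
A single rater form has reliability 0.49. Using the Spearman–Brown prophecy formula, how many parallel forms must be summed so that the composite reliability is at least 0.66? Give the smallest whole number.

k ≥ ρ*(1−ρ₁)/(ρ₁(1−ρ*)) = 0.66·0.51 / (0.49·0.34) = 2.020.
Smallest integer k = 3.

3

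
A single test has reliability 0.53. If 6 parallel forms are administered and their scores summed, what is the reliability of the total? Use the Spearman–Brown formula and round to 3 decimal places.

ρ_k = kρ / (1 + (k−1)ρ) = 6·0.53 / (1 + 5·0.53) = 3.180 / 3.650 = 0.871.

0.871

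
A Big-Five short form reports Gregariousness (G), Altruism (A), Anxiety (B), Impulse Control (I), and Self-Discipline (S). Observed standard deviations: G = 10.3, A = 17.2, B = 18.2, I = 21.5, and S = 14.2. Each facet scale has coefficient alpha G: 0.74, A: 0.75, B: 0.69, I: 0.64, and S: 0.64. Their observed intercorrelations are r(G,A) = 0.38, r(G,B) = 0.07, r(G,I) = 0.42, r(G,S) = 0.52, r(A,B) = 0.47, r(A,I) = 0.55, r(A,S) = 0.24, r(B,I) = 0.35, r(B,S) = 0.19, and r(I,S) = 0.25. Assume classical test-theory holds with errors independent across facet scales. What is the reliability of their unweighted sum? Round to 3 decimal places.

Var(G+A+B+I+S) = 10.3² + 17.2² + 18.2² + 21.5² + 14.2² + 2·[10.3·17.2·0.38 + 10.3·18.2·0.07 + 10.3·21.5·0.42 + 10.3·14.2·0.52 + 17.2·18.2·0.47 + 17.2·21.5·0.55 + 17.2·14.2·0.24 + 18.2·21.5·0.35 + 18.2·14.2·0.19 + 21.5·14.2·0.25] = 1397.06 + 1842.05 = 3239.11.
Because errors are independent across components, Cov(Tᵢ,Tⱼ) = Cov(Xᵢ,Xⱼ); the off-diagonal part of the true-score variance is the same as above.
True-score variance = [10.3²·0.74 + 17.2²·0.75 + 18.2²·0.69 + 21.5²·0.64 + 14.2²·0.64] + 1842.05 = 953.832 + 1842.05 = 2795.89.
Reliability = 2795.89 / 3239.11 = 0.863.

0.863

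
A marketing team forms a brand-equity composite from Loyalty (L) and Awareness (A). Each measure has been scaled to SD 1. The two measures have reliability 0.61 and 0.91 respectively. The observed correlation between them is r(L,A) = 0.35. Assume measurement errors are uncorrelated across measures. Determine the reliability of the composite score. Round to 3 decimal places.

0.822

Var(L+A) = 2 + 2·[0.35] = 2 + 0.7 = 2.7.
Because errors are independent across components, Cov(Tᵢ,Tⱼ) = Cov(Xᵢ,Xⱼ); the off-diagonal part of the true-score variance is the same as above.
True-score variance = [0.61 + 0.91] + 0.7 = 1.52 + 0.7 = 2.22.
Reliability = 2.22 / 2.7 = 0.822.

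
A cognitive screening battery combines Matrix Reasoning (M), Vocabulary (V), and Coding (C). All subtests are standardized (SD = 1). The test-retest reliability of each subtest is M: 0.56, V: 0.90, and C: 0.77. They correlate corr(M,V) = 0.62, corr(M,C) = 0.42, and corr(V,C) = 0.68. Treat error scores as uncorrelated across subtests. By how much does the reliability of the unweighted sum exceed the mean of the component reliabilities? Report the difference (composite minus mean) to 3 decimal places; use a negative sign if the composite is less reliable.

Var(sum) = 3 + 3.44 = 6.44; true-score variance = 2.23 + 3.44 = 5.67; composite reliability = 0.8804.
Mean component reliability = 0.7433.
Difference = 0.8804 − 0.7433 = 0.137.

0.137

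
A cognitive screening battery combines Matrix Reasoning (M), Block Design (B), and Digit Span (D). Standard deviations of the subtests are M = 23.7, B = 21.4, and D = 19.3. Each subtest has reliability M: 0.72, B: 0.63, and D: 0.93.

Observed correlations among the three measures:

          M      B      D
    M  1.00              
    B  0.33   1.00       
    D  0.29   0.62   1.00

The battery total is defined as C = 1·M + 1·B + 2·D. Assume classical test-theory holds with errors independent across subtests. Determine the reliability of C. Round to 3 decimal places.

Var(C) = 23.7² + 21.4² + 2²·19.3² + 2·[23.7·21.4·0.33 + 2·23.7·19.3·0.29 + 2·21.4·19.3·0.62] = 2509.61 + 1889.62 = 4399.23.
With uncorrelated errors the cross-covariances are all true-score covariance, so they carry over unchanged; only the diagonal terms shrink to ρᵢσᵢ².
True-score variance = [23.7²·0.72 + 21.4²·0.63 + 2²·19.3²·0.93] + 1889.62 = 2078.59 + 1889.62 = 3968.22.
Reliability = 3968.22 / 4399.23 = 0.902.

0.902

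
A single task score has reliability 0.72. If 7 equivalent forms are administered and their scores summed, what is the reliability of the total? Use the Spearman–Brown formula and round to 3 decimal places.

ρ_k = kρ / (1 + (k−1)ρ) = 7·0.72 / (1 + 6·0.72) = 5.040 / 5.320 = 0.947.

0.947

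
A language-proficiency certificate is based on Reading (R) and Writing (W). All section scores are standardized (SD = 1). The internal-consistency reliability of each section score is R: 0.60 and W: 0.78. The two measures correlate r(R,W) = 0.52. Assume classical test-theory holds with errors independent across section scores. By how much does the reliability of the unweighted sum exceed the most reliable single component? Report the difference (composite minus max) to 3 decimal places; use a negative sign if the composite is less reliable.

0.016

Var(sum) = 2 + 1.04 = 3.04; true-score variance = 1.38 + 1.04 = 2.42; composite reliability = 0.7961.
Max component reliability = 0.7800.
Difference = 0.7961 − 0.7800 = 0.016.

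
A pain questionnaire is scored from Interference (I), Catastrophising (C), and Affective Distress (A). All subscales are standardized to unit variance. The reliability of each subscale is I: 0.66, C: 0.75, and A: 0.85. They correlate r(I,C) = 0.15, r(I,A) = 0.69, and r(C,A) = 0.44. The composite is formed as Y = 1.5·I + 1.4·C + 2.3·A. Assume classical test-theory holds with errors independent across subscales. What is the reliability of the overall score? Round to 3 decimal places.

Var(Y) = 1.5² + 1.4² + 2.3² + 2·[2.1·0.15 + 3.45·0.69 + 3.22·0.44] = 9.5 + 8.2246 = 17.7246.
Because errors are independent across components, Cov(Tᵢ,Tⱼ) = Cov(Xᵢ,Xⱼ); the off-diagonal part of the true-score variance is the same as above.
True-score variance = [1.5²·0.66 + 1.4²·0.75 + 2.3²·0.85] + 8.2246 = 7.4515 + 8.2246 = 15.6761.
Reliability = 15.6761 / 17.7246 = 0.884.

0.884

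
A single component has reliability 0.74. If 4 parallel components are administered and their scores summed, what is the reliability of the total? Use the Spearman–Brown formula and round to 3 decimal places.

ρ_k = kρ / (1 + (k−1)ρ) = 4·0.74 / (1 + 3·0.74) = 2.960 / 3.220 = 0.919.

0.919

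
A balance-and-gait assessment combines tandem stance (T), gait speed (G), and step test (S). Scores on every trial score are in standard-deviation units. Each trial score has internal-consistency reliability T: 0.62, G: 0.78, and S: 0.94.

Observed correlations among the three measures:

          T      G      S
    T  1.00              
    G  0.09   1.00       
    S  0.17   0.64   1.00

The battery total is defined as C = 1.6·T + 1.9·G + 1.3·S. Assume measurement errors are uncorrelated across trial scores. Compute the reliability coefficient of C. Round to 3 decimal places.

Var(C) = 1.6² + 1.9² + 1.3² + 2·[3.04·0.09 + 2.08·0.17 + 2.47·0.64] = 7.86 + 4.416 = 12.276.
Because errors are independent across components, Cov(Tᵢ,Tⱼ) = Cov(Xᵢ,Xⱼ); the off-diagonal part of the true-score variance is the same as above.
True-score variance = [1.6²·0.62 + 1.9²·0.78 + 1.3²·0.94] + 4.416 = 5.9916 + 4.416 = 10.4076.
Reliability = 10.4076 / 12.276 = 0.848.

0.848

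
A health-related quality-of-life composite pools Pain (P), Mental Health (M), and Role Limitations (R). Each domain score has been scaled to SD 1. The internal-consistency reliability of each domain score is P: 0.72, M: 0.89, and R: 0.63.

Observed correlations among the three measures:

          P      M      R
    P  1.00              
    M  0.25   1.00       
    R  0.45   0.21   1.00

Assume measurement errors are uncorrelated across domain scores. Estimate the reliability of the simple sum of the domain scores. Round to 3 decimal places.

0.842

Var(P+M+R) = 3 + 2·[0.25 + 0.45 + 0.21] = 3 + 1.82 = 4.82.
Under uncorrelated errors the observed covariances equal the true-score covariances, so only the own-variance terms attenuate.
True-score variance = [0.72 + 0.89 + 0.63] + 1.82 = 2.24 + 1.82 = 4.06.
Reliability = 4.06 / 4.82 = 0.842.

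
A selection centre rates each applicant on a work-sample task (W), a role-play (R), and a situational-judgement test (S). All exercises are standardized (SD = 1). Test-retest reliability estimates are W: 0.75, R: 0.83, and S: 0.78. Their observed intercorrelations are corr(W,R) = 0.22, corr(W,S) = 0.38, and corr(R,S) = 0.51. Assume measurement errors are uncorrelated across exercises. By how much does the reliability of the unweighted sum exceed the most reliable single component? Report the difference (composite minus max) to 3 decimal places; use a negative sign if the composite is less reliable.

0.047

Var(sum) = 3 + 2.22 = 5.22; true-score variance = 2.36 + 2.22 = 4.58; composite reliability = 0.8774.
Max component reliability = 0.8300.
Difference = 0.8774 − 0.8300 = 0.047.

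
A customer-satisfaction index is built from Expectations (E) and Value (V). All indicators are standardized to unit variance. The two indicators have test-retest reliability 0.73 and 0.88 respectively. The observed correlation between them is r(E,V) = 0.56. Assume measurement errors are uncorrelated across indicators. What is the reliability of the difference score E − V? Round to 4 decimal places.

Var(E−V) = 1 + 1 − 2·0.56 = 2 − 1.12 = 0.88.
With uncorrelated errors the cross-covariances are all true-score covariance, so they carry over unchanged; only the diagonal terms shrink to ρᵢσᵢ².
True-score variance = [0.73 + 0.88] − 1.12 = 1.61 − 1.12 = 0.49.
Reliability = 0.49 / 0.88 = 0.5568.

0.5568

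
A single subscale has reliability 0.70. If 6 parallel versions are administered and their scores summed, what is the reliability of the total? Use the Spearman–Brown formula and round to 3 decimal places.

0.933

ρ_k = kρ / (1 + (k−1)ρ) = 6·0.70 / (1 + 5·0.70) = 4.200 / 4.500 = 0.933.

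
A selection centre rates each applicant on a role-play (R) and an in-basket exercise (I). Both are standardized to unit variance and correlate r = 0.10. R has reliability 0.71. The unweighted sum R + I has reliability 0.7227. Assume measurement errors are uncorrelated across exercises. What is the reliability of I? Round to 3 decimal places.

0.680

Var(R+I) = 2 + 2·0.10 = 2.200.
True-score variance = ρ_R + ρ_I + 2·0.10, so 0.7227 = (0.71 + ρ_I + 0.20) / 2.200.
ρ_I = 0.7227·2.200 − 0.71 − 0.20 = 0.680.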